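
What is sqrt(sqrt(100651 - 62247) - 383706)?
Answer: sqrt(-383706 + 2*sqrt(9601)) ≈ 619.28*I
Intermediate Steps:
sqrt(sqrt(100651 - 62247) - 383706) = sqrt(sqrt(38404) - 383706) = sqrt(2*sqrt(9601) - 383706) = sqrt(-383706 + 2*sqrt(9601))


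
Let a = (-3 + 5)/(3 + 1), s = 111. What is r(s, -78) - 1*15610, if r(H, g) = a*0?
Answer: -15610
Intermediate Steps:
a = ½ (a = 2/4 = 2*(¼) = ½ ≈ 0.50000)
r(H, g) = 0 (r(H, g) = (½)*0 = 0)
r(s, -78) - 1*15610 = 0 - 1*15610 = 0 - 15610 = -15610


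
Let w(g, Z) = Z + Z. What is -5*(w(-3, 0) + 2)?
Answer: -10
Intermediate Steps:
w(g, Z) = 2*Z
-5*(w(-3, 0) + 2) = -5*(2*0 + 2) = -5*(0 + 2) = -5*2 = -10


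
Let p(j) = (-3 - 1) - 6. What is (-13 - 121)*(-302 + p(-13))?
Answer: 41808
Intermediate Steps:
p(j) = -10 (p(j) = -4 - 6 = -10)
(-13 - 121)*(-302 + p(-13)) = (-13 - 121)*(-302 - 10) = -134*(-312) = 41808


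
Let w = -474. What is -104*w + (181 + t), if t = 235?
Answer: 49712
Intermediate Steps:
-104*w + (181 + t) = -104*(-474) + (181 + 235) = 49296 + 416 = 49712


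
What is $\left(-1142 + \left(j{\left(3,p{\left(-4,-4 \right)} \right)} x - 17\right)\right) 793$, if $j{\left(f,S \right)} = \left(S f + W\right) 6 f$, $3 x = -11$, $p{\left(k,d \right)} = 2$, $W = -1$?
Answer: $-1180777$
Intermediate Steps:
$x = - \frac{11}{3}$ ($x = \frac{1}{3} \left(-11\right) = - \frac{11}{3} \approx -3.6667$)
$j{\left(f,S \right)} = f \left(-6 + 6 S f\right)$ ($j{\left(f,S \right)} = \left(S f - 1\right) 6 f = \left(-1 + S f\right) 6 f = \left(-6 + 6 S f\right) f = f \left(-6 + 6 S f\right)$)
$\left(-1142 + \left(j{\left(3,p{\left(-4,-4 \right)} \right)} x - 17\right)\right) 793 = \left(-1142 + \left(6 \cdot 3 \left(-1 + 2 \cdot 3\right) \left(- \frac{11}{3}\right) - 17\right)\right) 793 = \left(-1142 + \left(6 \cdot 3 \left(-1 + 6\right) \left(- \frac{11}{3}\right) - 17\right)\right) 793 = \left(-1142 + \left(6 \cdot 3 \cdot 5 \left(- \frac{11}{3}\right) - 17\right)\right) 793 = \left(-1142 + \left(90 \left(- \frac{11}{3}\right) - 17\right)\right) 793 = \left(-1142 - 347\right) 793 = \left(-1489\right) 793 = -1180777$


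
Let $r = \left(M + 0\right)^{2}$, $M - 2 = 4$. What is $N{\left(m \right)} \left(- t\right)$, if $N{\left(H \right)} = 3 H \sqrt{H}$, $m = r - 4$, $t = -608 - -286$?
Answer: $123648 \sqrt{2} \approx 1.7486 \cdot 10^{5}$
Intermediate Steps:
$M = 6$ ($M = 2 + 4 = 6$)
$t = -322$ ($t = -608 + 286 = -322$)
$r = 36$ ($r = \left(6 + 0\right)^{2} = 6^{2} = 36$)
$m = 32$ ($m = 36 - 4 = 32$)
$N{\left(H \right)} = 3 H^{\frac{3}{2}}$
$N{\left(m \right)} \left(- t\right) = 3 \cdot 32^{\frac{3}{2}} \left(\left(-1\right) \left(-322\right)\right) = 3 \cdot 128 \sqrt{2} \cdot 322 = 384 \sqrt{2} \cdot 322 = 123648 \sqrt{2}$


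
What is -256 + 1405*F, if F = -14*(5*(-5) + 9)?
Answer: 314464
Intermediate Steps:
F = 224 (F = -14*(-25 + 9) = -14*(-16) = 224)
-256 + 1405*F = -256 + 1405*224 = -256 + 314720 = 314464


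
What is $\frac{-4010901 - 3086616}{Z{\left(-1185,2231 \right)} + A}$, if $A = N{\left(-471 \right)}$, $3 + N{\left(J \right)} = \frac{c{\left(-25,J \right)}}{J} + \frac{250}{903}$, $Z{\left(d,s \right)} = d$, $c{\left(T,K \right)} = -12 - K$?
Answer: $\frac{1006222082607}{168522857} \approx 5970.8$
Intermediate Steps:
$N{\left(J \right)} = - \frac{2459}{903} + \frac{-12 - J}{J}$ ($N{\left(J \right)} = -3 + \left(\frac{-12 - J}{J} + \frac{250}{903}\right) = -3 + \left(\frac{250}{903} + \frac{-12 - J}{J}\right) = - \frac{2459}{903} + \frac{-12 - J}{J}$)
$A = - \frac{524222}{141771}$ ($A = - \frac{3362}{903} - \frac{12}{-471} = - \frac{3362}{903} - - \frac{4}{157} = - \frac{3362}{903} + \frac{4}{157} = - \frac{524222}{141771} \approx -3.6977$)
$\frac{-4010901 - 3086616}{Z{\left(-1185,2231 \right)} + A} = \frac{-4010901 - 3086616}{-1185 - \frac{524222}{141771}} = - \frac{7097517}{- \frac{168522857}{141771}} = \left(-7097517\right) \left(- \frac{141771}{168522857}\right) = \frac{1006222082607}{168522857}$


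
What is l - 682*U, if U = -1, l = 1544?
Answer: 2226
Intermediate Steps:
l - 682*U = 1544 - 682*(-1) = 1544 + 682 = 2226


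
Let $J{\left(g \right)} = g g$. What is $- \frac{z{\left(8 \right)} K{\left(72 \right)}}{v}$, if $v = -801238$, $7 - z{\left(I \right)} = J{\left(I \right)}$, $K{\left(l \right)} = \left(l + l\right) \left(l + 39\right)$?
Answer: $- \frac{455544}{400619} \approx -1.1371$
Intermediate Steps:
$K{\left(l \right)} = 2 l \left(39 + l\right)$
$J{\left(g \right)} = g^{2}$
$z{\left(I \right)} = 7 - I^{2}$
$- \frac{z{\left(8 \right)} K{\left(72 \right)}}{v} = - \frac{\left(7 - 8^{2}\right) 2 \cdot 72 \left(39 + 72\right)}{-801238} = - \frac{\left(7 - 64\right) 2 \cdot 72 \cdot 111 \left(-1\right)}{801238} = - \frac{\left(7 - 64\right) 15984 \left(-1\right)}{801238} = - \frac{\left(-57\right) 15984 \left(-1\right)}{801238} = - \frac{\left(-911088\right) \left(-1\right)}{801238} = \left(-1\right) \frac{455544}{400619} = - \frac{455544}{400619}$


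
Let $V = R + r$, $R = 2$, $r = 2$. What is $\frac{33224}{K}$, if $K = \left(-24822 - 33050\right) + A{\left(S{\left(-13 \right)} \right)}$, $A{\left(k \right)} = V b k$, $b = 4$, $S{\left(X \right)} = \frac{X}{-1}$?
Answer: $- \frac{4153}{7208} \approx -0.57617$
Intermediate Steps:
$S{\left(X \right)} = - X$ ($S{\left(X \right)} = X \left(-1\right) = - X$)
$V = 4$ ($V = 2 + 2 = 4$)
$A{\left(k \right)} = 16 k$ ($A{\left(k \right)} = 4 \cdot 4 k = 16 k$)
$K = -57664$ ($K = \left(-24822 - 33050\right) + 16 \left(\left(-1\right) \left(-13\right)\right) = -57872 + 16 \cdot 13 = -57872 + 208 = -57664$)
$\frac{33224}{K} = \frac{33224}{-57664} = 33224 \left(- \frac{1}{57664}\right) = - \frac{4153}{7208}$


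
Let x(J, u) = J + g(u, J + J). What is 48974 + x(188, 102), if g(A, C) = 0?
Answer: 49162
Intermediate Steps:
x(J, u) = J (x(J, u) = J + 0 = J)
48974 + x(188, 102) = 48974 + 188 = 49162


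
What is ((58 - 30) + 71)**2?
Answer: 9801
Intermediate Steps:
((58 - 30) + 71)**2 = (28 + 71)**2 = 99**2 = 9801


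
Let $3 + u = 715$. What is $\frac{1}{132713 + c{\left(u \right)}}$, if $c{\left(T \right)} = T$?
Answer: $\frac{1}{133425} \approx 7.4948 \cdot 10^{-6}$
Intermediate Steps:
$u = 712$ ($u = -3 + 715 = 712$)
$\frac{1}{132713 + c{\left(u \right)}} = \frac{1}{132713 + 712} = \frac{1}{133425}$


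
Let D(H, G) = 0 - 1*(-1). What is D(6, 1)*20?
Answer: 20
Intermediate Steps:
D(H, G) = 1 (D(H, G) = 0 + 1 = 1)
D(6, 1)*20 = 1*20 = 20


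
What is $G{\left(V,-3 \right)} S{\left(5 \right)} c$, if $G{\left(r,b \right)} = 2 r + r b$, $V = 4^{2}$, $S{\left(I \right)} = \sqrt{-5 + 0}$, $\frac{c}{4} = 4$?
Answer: $- 256 i \sqrt{5} \approx - 572.43 i$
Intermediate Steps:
$c = 16$ ($c = 4 \cdot 4 = 16$)
$S{\left(I \right)} = i \sqrt{5}$ ($S{\left(I \right)} = \sqrt{-5} = i \sqrt{5}$)
$V = 16$
$G{\left(r,b \right)} = 2 r + b r$
$G{\left(V,-3 \right)} S{\left(5 \right)} c = 16 \left(2 - 3\right) i \sqrt{5} \cdot 16 = 16 \left(-1\right) i \sqrt{5} \cdot 16 = - 16 i \sqrt{5} \cdot 16 = - 256 i \sqrt{5}$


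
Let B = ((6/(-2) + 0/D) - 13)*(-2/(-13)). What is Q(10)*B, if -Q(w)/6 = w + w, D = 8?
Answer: 3840/13 ≈ 295.38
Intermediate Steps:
B = -32/13 (B = ((6/(-2) + 0/8) - 13)*(-2/(-13)) = ((6*(-½) + 0*(⅛)) - 13)*(-2*(-1/13)) = ((-3 + 0) - 13)*(2/13) = (-3 - 13)*(2/13) = -16*2/13 = -32/13 ≈ -2.4615)
Q(w) = -12*w (Q(w) = -6*(w + w) = -12*w)
Q(10)*B = -12*10*(-32/13) = -120*(-32/13) = 3840/13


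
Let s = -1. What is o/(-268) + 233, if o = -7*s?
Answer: 62437/268 ≈ 232.97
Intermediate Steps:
o = 7 (o = -7*(-1) = 7)
o/(-268) + 233 = 7/(-268) + 233 = 7*(-1/268) + 233 = -7/268 + 233 = 62437/268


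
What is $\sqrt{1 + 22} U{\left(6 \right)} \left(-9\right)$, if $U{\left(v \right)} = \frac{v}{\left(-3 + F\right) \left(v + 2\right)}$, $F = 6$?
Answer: $- \frac{9 \sqrt{23}}{4} \approx -10.791$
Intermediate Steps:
$U{\left(v \right)} = \frac{v}{6 + 3 v}$ ($U{\left(v \right)} = \frac{v}{\left(-3 + 6\right) \left(v + 2\right)} = \frac{v}{3 \left(2 + v\right)} = \frac{v}{6 + 3 v}$)
$\sqrt{1 + 22} U{\left(6 \right)} \left(-9\right) = \sqrt{1 + 22} \cdot \frac{1}{3} \cdot 6 \frac{1}{2 + 6} \left(-9\right) = \sqrt{23} \cdot \frac{1}{3} \cdot 6 \cdot \frac{1}{8} \left(-9\right) = \sqrt{23} \cdot \frac{1}{4} \left(-9\right) = \frac{\sqrt{23}}{4} \left(-9\right) = - \frac{9 \sqrt{23}}{4}$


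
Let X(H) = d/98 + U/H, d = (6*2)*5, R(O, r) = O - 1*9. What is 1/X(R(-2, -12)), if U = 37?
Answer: -539/1483 ≈ -0.36345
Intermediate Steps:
R(O, r) = -9 + O (R(O, r) = O - 9 = -9 + O)
d = 60 (d = 12*5 = 60)
X(H) = 30/49 + 37/H (X(H) = 60/98 + 37/H = 60*(1/98) + 37/H = 30/49 + 37/H)
1/X(R(-2, -12)) = 1/(30/49 + 37/(-9 - 2)) = 1/(30/49 + 37/(-11)) = 1/(30/49 + 37*(-1/11)) = 1/(30/49 - 37/11) = 1/(-1483/539) = -539/1483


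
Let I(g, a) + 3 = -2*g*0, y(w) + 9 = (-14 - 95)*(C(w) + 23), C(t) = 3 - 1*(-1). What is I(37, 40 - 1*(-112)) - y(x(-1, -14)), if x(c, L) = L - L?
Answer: 2949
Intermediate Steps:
C(t) = 4 (C(t) = 3 + 1 = 4)
x(c, L) = 0
y(w) = -2952 (y(w) = -9 + (-14 - 95)*(4 + 23) = -9 - 109*27 = -9 - 2943 = -2952)
I(g, a) = -3 (I(g, a) = -3 - 2*g*0 = -3 + 0 = -3)
I(37, 40 - 1*(-112)) - y(x(-1, -14)) = -3 - 1*(-2952) = -3 + 2952 = 2949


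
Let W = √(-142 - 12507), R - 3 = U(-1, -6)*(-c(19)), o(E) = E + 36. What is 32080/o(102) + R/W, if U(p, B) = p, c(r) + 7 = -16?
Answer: 16040/69 + 20*I*√12649/12649 ≈ 232.46 + 0.17783*I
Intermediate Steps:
o(E) = 36 + E
c(r) = -23 (c(r) = -7 - 16 = -23)
R = -20 (R = 3 - (-1)*(-23) = 3 - 1*23 = 3 - 23 = -20)
W = I*√12649 (W = √(-12649) = I*√12649 ≈ 112.47*I)
32080/o(102) + R/W = 32080/(36 + 102) - 20*(-I*√12649/12649) = 32080/138 - (-20)*I*√12649/12649 = 32080*(1/138) + 20*I*√12649/12649 = 16040/69 + 20*I*√12649/12649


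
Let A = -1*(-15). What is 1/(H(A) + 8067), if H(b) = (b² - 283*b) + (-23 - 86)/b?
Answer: 15/60596 ≈ 0.00024754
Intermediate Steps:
A = 15
H(b) = b² - 283*b - 109/b (H(b) = (b² - 283*b) - 109/b = b² - 283*b - 109/b)
1/(H(A) + 8067) = 1/((-109 + 15²*(-283 + 15))/15 + 8067) = 1/((-109 + 225*(-268))/15 + 8067) = 1/((-109 - 60300)/15 + 8067) = 1/((1/15)*(-60409) + 8067) = 1/(-60409/15 + 8067) = 1/(60596/15) = 15/60596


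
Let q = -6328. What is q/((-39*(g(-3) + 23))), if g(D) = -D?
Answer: 3164/507 ≈ 6.2406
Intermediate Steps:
q/((-39*(g(-3) + 23))) = -6328*(-1/(39*(-1*(-3) + 23))) = -6328*(-1/(39*(3 + 23))) = -6328/((-39*26)) = -6328/(-1014) = -6328*(-1/1014) = 3164/507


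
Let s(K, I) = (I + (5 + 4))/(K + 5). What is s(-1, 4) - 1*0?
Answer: 13/4 ≈ 3.2500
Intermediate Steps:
s(K, I) = (9 + I)/(5 + K) (s(K, I) = (I + 9)/(5 + K) = (9 + I)/(5 + K))
s(-1, 4) - 1*0 = (9 + 4)/(5 - 1) - 1*0 = 13/4 + 0 = 13/4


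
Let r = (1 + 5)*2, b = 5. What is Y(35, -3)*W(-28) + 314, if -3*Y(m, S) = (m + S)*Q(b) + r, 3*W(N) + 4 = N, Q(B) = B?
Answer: 8330/9 ≈ 925.56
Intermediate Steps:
W(N) = -4/3 + N/3
r = 12 (r = 6*2 = 12)
Y(m, S) = -4 - 5*S/3 - 5*m/3 (Y(m, S) = -((m + S)*5 + 12)/3 = -((S + m)*5 + 12)/3 = -((5*S + 5*m) + 12)/3 = -(12 + 5*S + 5*m)/3 = -4 - 5*S/3 - 5*m/3)
Y(35, -3)*W(-28) + 314 = (-4 - 5/3*(-3) - 5/3*35)*(-4/3 + (⅓)*(-28)) + 314 = (-4 + 5 - 175/3)*(-4/3 - 28/3) + 314 = -172/3*(-32/3) + 314 = 5504/9 + 314 = 8330/9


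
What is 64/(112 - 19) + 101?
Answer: 9457/93 ≈ 101.69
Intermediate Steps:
64/(112 - 19) + 101 = 64/93 + 101 = 9457/93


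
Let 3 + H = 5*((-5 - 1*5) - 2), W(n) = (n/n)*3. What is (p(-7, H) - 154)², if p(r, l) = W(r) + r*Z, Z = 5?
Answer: 34596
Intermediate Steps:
W(n) = 3 (W(n) = 1*3 = 3)
H = -63 (H = -3 + 5*((-5 - 1*5) - 2) = -3 + 5*((-5 - 5) - 2) = -3 + 5*(-10 - 2) = -3 + 5*(-12) = -3 - 60 = -63)
p(r, l) = 3 + 5*r (p(r, l) = 3 + r*5 = 3 + 5*r)
(p(-7, H) - 154)² = ((3 + 5*(-7)) - 154)² = ((3 - 35) - 154)² = (-32 - 154)² = (-186)² = 34596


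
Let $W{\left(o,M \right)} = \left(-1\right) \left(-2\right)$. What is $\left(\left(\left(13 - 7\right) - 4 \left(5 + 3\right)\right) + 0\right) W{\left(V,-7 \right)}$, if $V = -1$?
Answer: $-52$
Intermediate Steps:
$W{\left(o,M \right)} = 2$
$\left(\left(\left(13 - 7\right) - 4 \left(5 + 3\right)\right) + 0\right) W{\left(V,-7 \right)} = \left(\left(\left(13 - 7\right) - 4 \left(5 + 3\right)\right) + 0\right) 2 = \left(\left(6 - 32\right) + 0\right) 2 = \left(-26 + 0\right) 2 = \left(-26\right) 2 = -52$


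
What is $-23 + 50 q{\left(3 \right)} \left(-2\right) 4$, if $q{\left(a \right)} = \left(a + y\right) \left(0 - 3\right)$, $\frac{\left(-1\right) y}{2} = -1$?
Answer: $5977$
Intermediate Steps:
$y = 2$ ($y = \left(-2\right) \left(-1\right) = 2$)
$q{\left(a \right)} = -6 - 3 a$ ($q{\left(a \right)} = \left(a + 2\right) \left(0 - 3\right) = \left(2 + a\right) \left(-3\right) = -6 - 3 a$)
$-23 + 50 q{\left(3 \right)} \left(-2\right) 4 = -23 + 50 \left(-6 - 9\right) \left(-2\right) 4 = -23 + 50 \left(-15\right) \left(-2\right) 4 = -23 + 50 \cdot 30 \cdot 4 = -23 + 50 \cdot 120 = -23 + 6000 = 5977$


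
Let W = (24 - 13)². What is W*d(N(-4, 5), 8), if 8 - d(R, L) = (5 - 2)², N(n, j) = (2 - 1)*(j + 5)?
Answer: -121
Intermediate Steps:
N(n, j) = 5 + j (N(n, j) = 1*(5 + j) = 5 + j)
d(R, L) = -1 (d(R, L) = 8 - (5 - 2)² = 8 - 1*3² = 8 - 1*9 = 8 - 9 = -1)
W = 121 (W = 11² = 121)
W*d(N(-4, 5), 8) = 121*(-1) = -121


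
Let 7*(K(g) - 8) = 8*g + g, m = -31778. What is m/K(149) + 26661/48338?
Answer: -10715349331/67528186 ≈ -158.68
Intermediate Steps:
K(g) = 8 + 9*g/7 (K(g) = 8 + (8*g + g)/7 = 8 + (9*g)/7 = 8 + 9*g/7)
m/K(149) + 26661/48338 = -31778/(8 + (9/7)*149) + 26661/48338 = -31778/(8 + 1341/7) + 26661*(1/48338) = -31778/1397/7 + 26661/48338 = -31778*7/1397 + 26661/48338 = -222446/1397 + 26661/48338 = -10715349331/67528186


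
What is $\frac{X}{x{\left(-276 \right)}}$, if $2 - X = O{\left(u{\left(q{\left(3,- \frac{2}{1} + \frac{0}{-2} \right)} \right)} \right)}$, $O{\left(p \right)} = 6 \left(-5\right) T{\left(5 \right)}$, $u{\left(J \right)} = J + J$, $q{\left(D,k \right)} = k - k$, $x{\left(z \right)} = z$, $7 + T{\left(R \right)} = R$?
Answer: $\frac{29}{138} \approx 0.21014$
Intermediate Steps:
$T{\left(R \right)} = -7 + R$
$q{\left(D,k \right)} = 0$
$u{\left(J \right)} = 2 J$
$O{\left(p \right)} = 60$ ($O{\left(p \right)} = 6 \left(-5\right) \left(-7 + 5\right) = \left(-30\right) \left(-2\right) = 60$)
$X = -58$ ($X = 2 - 60 = -58$)
$\frac{X}{x{\left(-276 \right)}} = - \frac{58}{-276} = \left(-58\right) \left(- \frac{1}{276}\right) = \frac{29}{138}$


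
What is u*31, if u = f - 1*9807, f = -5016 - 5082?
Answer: -617055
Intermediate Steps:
f = -10098
u = -19905 (u = -10098 - 1*9807 = -10098 - 9807 = -19905)
u*31 = -19905*31 = -617055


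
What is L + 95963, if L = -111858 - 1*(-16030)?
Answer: 135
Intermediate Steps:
L = -95828 (L = -111858 + 16030 = -95828)
L + 95963 = -95828 + 95963 = 135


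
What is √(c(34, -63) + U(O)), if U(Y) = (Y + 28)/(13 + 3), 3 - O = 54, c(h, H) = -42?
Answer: I*√695/4 ≈ 6.5907*I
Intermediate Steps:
O = -51 (O = 3 - 1*54 = 3 - 54 = -51)
U(Y) = 7/4 + Y/16 (U(Y) = (28 + Y)/16 = (28 + Y)*(1/16) = 7/4 + Y/16)
√(c(34, -63) + U(O)) = √(-42 + (7/4 + (1/16)*(-51))) = √(-42 + (7/4 - 51/16)) = √(-42 - 23/16) = √(-695/16) = I*√695/4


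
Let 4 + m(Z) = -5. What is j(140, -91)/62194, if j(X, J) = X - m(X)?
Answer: 149/62194 ≈ 0.0023957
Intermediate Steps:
m(Z) = -9 (m(Z) = -4 - 5 = -9)
j(X, J) = 9 + X (j(X, J) = X - 1*(-9) = X + 9 = 9 + X)
j(140, -91)/62194 = (9 + 140)/62194 = 149*(1/62194) = 149/62194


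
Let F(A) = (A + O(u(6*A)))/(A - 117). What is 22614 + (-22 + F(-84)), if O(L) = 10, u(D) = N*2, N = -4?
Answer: 4541066/201 ≈ 22592.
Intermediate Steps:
u(D) = -8 (u(D) = -4*2 = -8)
F(A) = (10 + A)/(-117 + A) (F(A) = (A + 10)/(A - 117) = (10 + A)/(-117 + A))
22614 + (-22 + F(-84)) = 22614 + (-22 + (10 - 84)/(-117 - 84)) = 22614 + (-22 - 74/(-201)) = 22614 + (-22 - 1/201*(-74)) = 22614 + (-22 + 74/201) = 22614 - 4348/201 = 4541066/201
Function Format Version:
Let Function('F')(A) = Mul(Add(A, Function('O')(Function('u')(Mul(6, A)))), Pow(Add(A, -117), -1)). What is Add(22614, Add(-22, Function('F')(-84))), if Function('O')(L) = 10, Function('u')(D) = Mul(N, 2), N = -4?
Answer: Rational(4541066, 201) ≈ 22592.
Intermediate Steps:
Function('u')(D) = -8 (Function('u')(D) = Mul(-4, 2) = -8)
Function('F')(A) = Mul(Pow(Add(-117, A), -1), Add(10, A)) (Function('F')(A) = Mul(Add(A, 10), Pow(Add(A, -117), -1)) = Mul(Add(10, A), Pow(Add(-117, A), -1)) = Mul(Pow(Add(-117, A), -1), Add(10, A)))
Add(22614, Add(-22, Function('F')(-84))) = Add(22614, Add(-22, Mul(Pow(Add(-117, -84), -1), Add(10, -84)))) = Add(22614, Add(-22, Mul(Pow(-201, -1), -74))) = Add(22614, Add(-22, Mul(Rational(-1, 201), -74))) = Add(22614, Add(-22, Rational(74, 201))) = Add(22614, Rational(-4348, 201)) = Rational(4541066, 201)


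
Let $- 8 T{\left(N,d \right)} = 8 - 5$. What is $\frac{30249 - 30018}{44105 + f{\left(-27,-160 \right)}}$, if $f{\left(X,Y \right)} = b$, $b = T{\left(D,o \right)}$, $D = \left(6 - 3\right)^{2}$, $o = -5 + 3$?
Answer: $\frac{1848}{352837} \approx 0.0052375$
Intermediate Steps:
$o = -2$
$D = 9$ ($D = 3^{2} = 9$)
$T{\left(N,d \right)} = - \frac{3}{8}$ ($T{\left(N,d \right)} = - \frac{8 - 5}{8} = \left(- \frac{1}{8}\right) 3 = - \frac{3}{8}$)
$b = - \frac{3}{8} \approx -0.375$
$f{\left(X,Y \right)} = - \frac{3}{8}$
$\frac{30249 - 30018}{44105 + f{\left(-27,-160 \right)}} = \frac{30249 - 30018}{44105 - \frac{3}{8}} = \frac{231}{\frac{352837}{8}} = 231 \cdot \frac{8}{352837} = \frac{1848}{352837}$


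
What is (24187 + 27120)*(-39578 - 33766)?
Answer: -3763060608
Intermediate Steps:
(24187 + 27120)*(-39578 - 33766) = 51307*(-73344) = -3763060608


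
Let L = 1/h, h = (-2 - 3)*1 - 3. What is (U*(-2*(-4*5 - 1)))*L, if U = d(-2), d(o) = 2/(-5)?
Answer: 21/10 ≈ 2.1000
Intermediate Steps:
d(o) = -⅖ (d(o) = 2*(-⅕) = -⅖)
U = -⅖ ≈ -0.40000
h = -8 (h = -5*1 - 3 = -5 - 3 = -8)
L = -⅛ (L = 1/(-8) = -⅛ ≈ -0.12500)
(U*(-2*(-4*5 - 1)))*L = -(-4)*(-4*5 - 1)/5*(-⅛) = -(-4)*(-20 - 1)/5*(-⅛) = -(-4)*(-21)/5*(-⅛) = -⅖*42*(-⅛) = -84/5*(-⅛) = 21/10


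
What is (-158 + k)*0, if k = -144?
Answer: 0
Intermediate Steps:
(-158 + k)*0 = (-158 - 144)*0 = -302*0 = 0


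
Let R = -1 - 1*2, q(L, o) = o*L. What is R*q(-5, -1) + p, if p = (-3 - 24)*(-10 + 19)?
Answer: -258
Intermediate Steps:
q(L, o) = L*o
R = -3 (R = -1 - 2 = -3)
p = -243 (p = -27*9 = -243)
R*q(-5, -1) + p = -(-15)*(-1) - 243 = -3*5 - 243 = -15 - 243 = -258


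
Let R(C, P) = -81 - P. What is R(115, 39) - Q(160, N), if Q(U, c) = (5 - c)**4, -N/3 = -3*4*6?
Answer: -1982119561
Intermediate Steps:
N = 216 (N = -3*(-3*4)*6 = -(-36)*6 = -3*(-72) = 216)
R(115, 39) - Q(160, N) = (-81 - 1*39) - (-5 + 216)**4 = (-81 - 39) - 1*211**4 = -120 - 1*1982119441 = -120 - 1982119441 = -1982119561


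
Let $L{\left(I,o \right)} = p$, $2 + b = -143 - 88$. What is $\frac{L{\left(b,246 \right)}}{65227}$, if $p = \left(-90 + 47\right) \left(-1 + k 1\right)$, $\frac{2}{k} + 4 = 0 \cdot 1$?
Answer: $\frac{129}{130454} \approx 0.00098885$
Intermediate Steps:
$b = -233$ ($b = -2 - 231 = -233$)
$k = - \frac{1}{2}$ ($k = \frac{2}{-4 + 0 \cdot 1} = \frac{2}{-4 + 0} = \frac{2}{-4} = 2 \left(- \frac{1}{4}\right) = - \frac{1}{2} \approx -0.5$)
$p = \frac{129}{2}$ ($p = \left(-90 + 47\right) \left(-1 - \frac{1}{2}\right) = - 43 \left(-1 - \frac{1}{2}\right) = \left(-43\right) \left(- \frac{3}{2}\right) = \frac{129}{2} \approx 64.5$)
$L{\left(I,o \right)} = \frac{129}{2}$
$\frac{L{\left(b,246 \right)}}{65227} = \frac{129}{2 \cdot 65227} = \frac{129}{2} \cdot \frac{1}{65227} = \frac{129}{130454}$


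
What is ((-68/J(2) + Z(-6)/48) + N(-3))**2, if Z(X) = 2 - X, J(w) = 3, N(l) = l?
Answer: 2601/4 ≈ 650.25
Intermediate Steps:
((-68/J(2) + Z(-6)/48) + N(-3))**2 = ((-68/3 + (2 - 1*(-6))/48) - 3)**2 = ((-68*1/3 + (2 + 6)*(1/48)) - 3)**2 = ((-68/3 + 8*(1/48)) - 3)**2 = ((-68/3 + 1/6) - 3)**2 = (-45/2 - 3)**2 = (-51/2)**2 = 2601/4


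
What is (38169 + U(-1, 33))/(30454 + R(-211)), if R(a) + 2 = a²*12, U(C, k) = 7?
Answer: 1193/17647 ≈ 0.067604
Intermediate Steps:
R(a) = -2 + 12*a² (R(a) = -2 + a²*12 = -2 + 12*a²)
(38169 + U(-1, 33))/(30454 + R(-211)) = (38169 + 7)/(30454 + (-2 + 12*(-211)²)) = 38176/(30454 + (-2 + 12*44521)) = 38176/(30454 + (-2 + 534252)) = 38176/(30454 + 534250) = 38176/564704 = 38176*(1/564704) = 1193/17647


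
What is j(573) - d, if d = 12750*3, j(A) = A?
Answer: -37677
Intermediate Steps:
d = 38250
j(573) - d = 573 - 1*38250 = 573 - 38250 = -37677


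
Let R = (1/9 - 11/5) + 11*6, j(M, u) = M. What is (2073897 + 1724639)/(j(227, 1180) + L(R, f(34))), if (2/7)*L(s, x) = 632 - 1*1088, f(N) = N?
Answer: -3798536/1369 ≈ -2774.7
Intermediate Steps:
R = 2876/45 (R = (1*(1/9) - 11*1/5) + 66 = (1/9 - 11/5) + 66 = -94/45 + 66 = 2876/45 ≈ 63.911)
L(s, x) = -1596 (L(s, x) = 7*(632 - 1*1088)/2 = 7*(632 - 1088)/2 = (7/2)*(-456) = -1596)
(2073897 + 1724639)/(j(227, 1180) + L(R, f(34))) = (2073897 + 1724639)/(227 - 1596) = 3798536/(-1369) = 3798536*(-1/1369) = -3798536/1369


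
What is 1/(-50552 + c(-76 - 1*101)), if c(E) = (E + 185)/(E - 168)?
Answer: -345/17440448 ≈ -1.9782e-5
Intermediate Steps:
c(E) = (185 + E)/(-168 + E)
1/(-50552 + c(-76 - 1*101)) = 1/(-50552 + (185 + (-76 - 1*101))/(-168 + (-76 - 1*101))) = 1/(-50552 + (185 + (-76 - 101))/(-168 + (-76 - 101))) = 1/(-50552 + (185 - 177)/(-168 - 177)) = 1/(-50552 + 8/(-345)) = 1/(-50552 - 1/345*8) = 1/(-50552 - 8/345) = 1/(-17440448/345) = -345/17440448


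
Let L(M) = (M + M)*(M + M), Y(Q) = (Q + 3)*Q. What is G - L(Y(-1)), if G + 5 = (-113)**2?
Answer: 12748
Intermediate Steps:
Y(Q) = Q*(3 + Q) (Y(Q) = (3 + Q)*Q = Q*(3 + Q))
L(M) = 4*M**2 (L(M) = (2*M)*(2*M) = 4*M**2)
G = 12764 (G = -5 + (-113)**2 = -5 + 12769 = 12764)
G - L(Y(-1)) = 12764 - 4*(-(3 - 1))**2 = 12764 - 4*(-1*2)**2 = 12764 - 4*(-2)**2 = 12764 - 4*4 = 12764 - 1*16 = 12764 - 16 = 12748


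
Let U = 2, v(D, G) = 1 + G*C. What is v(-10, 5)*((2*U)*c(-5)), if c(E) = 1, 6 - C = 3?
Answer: 64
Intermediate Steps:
C = 3 (C = 6 - 1*3 = 6 - 3 = 3)
v(D, G) = 1 + 3*G (v(D, G) = 1 + G*3 = 1 + 3*G)
v(-10, 5)*((2*U)*c(-5)) = (1 + 3*5)*((2*2)*1) = (1 + 15)*(4*1) = 16*4 = 64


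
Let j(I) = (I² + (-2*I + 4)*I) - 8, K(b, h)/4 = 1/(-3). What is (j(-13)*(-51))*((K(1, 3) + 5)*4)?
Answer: 171292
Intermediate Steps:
K(b, h) = -4/3 (K(b, h) = 4/(-3) = 4*(-⅓) = -4/3)
j(I) = -8 + I² + I*(4 - 2*I) (j(I) = (I² + (4 - 2*I)*I) - 8 = (I² + I*(4 - 2*I)) - 8 = -8 + I² + I*(4 - 2*I))
(j(-13)*(-51))*((K(1, 3) + 5)*4) = ((-8 - 1*(-13)² + 4*(-13))*(-51))*((-4/3 + 5)*4) = ((-8 - 1*169 - 52)*(-51))*((11/3)*4) = ((-8 - 169 - 52)*(-51))*(44/3) = -229*(-51)*(44/3) = 11679*(44/3) = 171292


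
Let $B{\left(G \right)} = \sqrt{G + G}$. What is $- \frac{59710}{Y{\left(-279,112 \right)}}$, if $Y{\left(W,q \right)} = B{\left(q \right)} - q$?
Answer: $\frac{5971}{11} + \frac{853 \sqrt{14}}{44} \approx 615.36$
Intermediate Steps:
$B{\left(G \right)} = \sqrt{2} \sqrt{G}$ ($B{\left(G \right)} = \sqrt{2 G} = \sqrt{2} \sqrt{G}$)
$Y{\left(W,q \right)} = - q + \sqrt{2} \sqrt{q}$ ($Y{\left(W,q \right)} = \sqrt{2} \sqrt{q} - q = - q + \sqrt{2} \sqrt{q}$)
$- \frac{59710}{Y{\left(-279,112 \right)}} = - \frac{59710}{\left(-1\right) 112 + \sqrt{2} \sqrt{112}} = - \frac{59710}{-112 + \sqrt{2} \cdot 4 \sqrt{7}} = - \frac{59710}{-112 + 4 \sqrt{14}}$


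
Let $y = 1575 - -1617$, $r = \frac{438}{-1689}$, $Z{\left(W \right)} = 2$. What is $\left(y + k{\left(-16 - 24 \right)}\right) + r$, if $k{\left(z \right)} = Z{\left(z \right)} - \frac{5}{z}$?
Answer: $\frac{14385171}{4504} \approx 3193.9$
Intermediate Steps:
$r = - \frac{146}{563}$ ($r = 438 \left(- \frac{1}{1689}\right) = - \frac{146}{563} \approx -0.25933$)
$y = 3192$ ($y = 1575 + 1617 = 3192$)
$k{\left(z \right)} = 2 - \frac{5}{z}$
$\left(y + k{\left(-16 - 24 \right)}\right) + r = \left(3192 + \left(2 - \frac{5}{-16 - 24}\right)\right) - \frac{146}{563} = \left(3192 + \left(2 - \frac{5}{-40}\right)\right) - \frac{146}{563} = \left(3192 + \left(2 - - \frac{1}{8}\right)\right) - \frac{146}{563} = \left(3192 + \left(2 + \frac{1}{8}\right)\right) - \frac{146}{563} = \left(3192 + \frac{17}{8}\right) - \frac{146}{563} = \frac{25553}{8} - \frac{146}{563} = \frac{14385171}{4504}$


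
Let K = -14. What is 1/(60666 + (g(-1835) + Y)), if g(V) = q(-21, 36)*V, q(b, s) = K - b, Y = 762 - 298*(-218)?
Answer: 1/113547 ≈ 8.8069e-6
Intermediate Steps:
Y = 65726 (Y = 762 + 64964 = 65726)
q(b, s) = -14 - b
g(V) = 7*V (g(V) = (-14 - 1*(-21))*V = (-14 + 21)*V = 7*V)
1/(60666 + (g(-1835) + Y)) = 1/(60666 + (7*(-1835) + 65726)) = 1/(60666 + (-12845 + 65726)) = 1/(60666 + 52881) = 1/113547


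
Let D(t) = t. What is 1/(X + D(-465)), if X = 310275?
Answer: 1/309810 ≈ 3.2278e-6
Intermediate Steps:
1/(X + D(-465)) = 1/(310275 - 465) = 1/309810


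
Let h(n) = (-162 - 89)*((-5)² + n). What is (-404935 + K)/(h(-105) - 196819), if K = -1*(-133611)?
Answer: 271324/176739 ≈ 1.5352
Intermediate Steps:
h(n) = -6275 - 251*n (h(n) = -251*(25 + n) = -6275 - 251*n)
K = 133611
(-404935 + K)/(h(-105) - 196819) = (-404935 + 133611)/((-6275 - 251*(-105)) - 196819) = -271324/((-6275 + 26355) - 196819) = -271324/(20080 - 196819) = -271324/(-176739) = -271324*(-1/176739) = 271324/176739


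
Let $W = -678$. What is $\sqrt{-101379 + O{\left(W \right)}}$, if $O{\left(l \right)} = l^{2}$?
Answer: $\sqrt{358305} \approx 598.59$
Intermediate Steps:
$\sqrt{-101379 + O{\left(W \right)}} = \sqrt{-101379 + \left(-678\right)^{2}} = \sqrt{-101379 + 459684} = \sqrt{358305}$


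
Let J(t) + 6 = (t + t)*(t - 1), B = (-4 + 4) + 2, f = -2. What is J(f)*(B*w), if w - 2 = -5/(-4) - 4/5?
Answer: 147/5 ≈ 29.400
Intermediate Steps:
B = 2 (B = 0 + 2 = 2)
J(t) = -6 + 2*t*(-1 + t) (J(t) = -6 + (t + t)*(t - 1) = -6 + (2*t)*(-1 + t) = -6 + 2*t*(-1 + t))
w = 49/20 (w = 2 + (-5/(-4) - 4/5) = 2 + (-5*(-¼) - 4*⅕) = 2 + (5/4 - ⅘) = 2 + 9/20 = 49/20 ≈ 2.4500)
J(f)*(B*w) = (-6 - 2*(-2) + 2*(-2)²)*(2*(49/20)) = (-6 + 4 + 2*4)*(49/10) = (-6 + 4 + 8)*(49/10) = 6*(49/10) = 147/5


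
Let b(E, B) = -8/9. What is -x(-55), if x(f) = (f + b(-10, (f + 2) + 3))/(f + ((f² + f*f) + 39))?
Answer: 503/54306 ≈ 0.0092623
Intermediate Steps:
b(E, B) = -8/9 (b(E, B) = -8*⅑ = -8/9)
x(f) = (-8/9 + f)/(39 + f + 2*f²) (x(f) = (f - 8/9)/(f + ((f² + f*f) + 39)) = (-8/9 + f)/(f + ((f² + f²) + 39)) = (-8/9 + f)/(f + (2*f² + 39)) = (-8/9 + f)/(f + (39 + 2*f²)) = (-8/9 + f)/(39 + f + 2*f²))
-x(-55) = -(-8/9 - 55)/(39 - 55 + 2*(-55)²) = -(-503)/((39 - 55 + 2*3025)*9) = -(-503)/((39 - 55 + 6050)*9) = -(-503)/(6034*9) = -1*(-503/54306) = 503/54306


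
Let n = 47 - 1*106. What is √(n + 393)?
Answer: √334 ≈ 18.276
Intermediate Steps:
n = -59 (n = 47 - 106 = -59)
√(n + 393) = √(-59 + 393) = √334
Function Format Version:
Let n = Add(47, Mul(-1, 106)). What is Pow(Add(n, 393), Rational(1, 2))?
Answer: Pow(334, Rational(1, 2)) ≈ 18.276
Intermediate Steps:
n = -59 (n = Add(47, -106) = -59)
Pow(Add(n, 393), Rational(1, 2)) = Pow(Add(-59, 393), Rational(1, 2)) = Pow(334, Rational(1, 2))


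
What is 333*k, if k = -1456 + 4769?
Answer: 1103229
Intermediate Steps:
k = 3313
333*k = 333*3313 = 1103229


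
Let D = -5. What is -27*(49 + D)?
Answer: -1188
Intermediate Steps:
-27*(49 + D) = -27*(49 - 5) = -27*44 = -1188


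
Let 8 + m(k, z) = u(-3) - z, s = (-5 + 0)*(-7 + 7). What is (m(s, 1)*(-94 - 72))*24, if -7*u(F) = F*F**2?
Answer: 143424/7 ≈ 20489.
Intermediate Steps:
u(F) = -F**3/7 (u(F) = -F*F**2/7 = -F**3/7)
s = 0 (s = -5*0 = 0)
m(k, z) = -29/7 - z (m(k, z) = -8 + (-1/7*(-3)**3 - z) = -8 + (-1/7*(-27) - z) = -8 + (27/7 - z) = -29/7 - z)
(m(s, 1)*(-94 - 72))*24 = ((-29/7 - 1*1)*(-94 - 72))*24 = ((-29/7 - 1)*(-166))*24 = -36/7*(-166)*24 = (5976/7)*24 = 143424/7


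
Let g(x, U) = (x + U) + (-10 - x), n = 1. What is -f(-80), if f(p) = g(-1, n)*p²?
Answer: 57600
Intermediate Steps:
g(x, U) = -10 + U (g(x, U) = (U + x) + (-10 - x) = -10 + U)
f(p) = -9*p² (f(p) = (-10 + 1)*p² = -9*p²)
-f(-80) = -(-9)*(-80)² = -(-9)*6400 = -1*(-57600) = 57600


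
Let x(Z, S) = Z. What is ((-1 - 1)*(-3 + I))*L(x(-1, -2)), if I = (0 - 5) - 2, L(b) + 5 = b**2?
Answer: -80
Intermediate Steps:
L(b) = -5 + b**2
I = -7 (I = -5 - 2 = -7)
((-1 - 1)*(-3 + I))*L(x(-1, -2)) = ((-1 - 1)*(-3 - 7))*(-5 + (-1)**2) = (-2*(-10))*(-5 + 1) = 20*(-4) = -80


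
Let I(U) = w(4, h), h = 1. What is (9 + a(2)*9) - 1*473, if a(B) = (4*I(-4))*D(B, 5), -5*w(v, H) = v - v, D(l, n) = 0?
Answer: -464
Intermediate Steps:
w(v, H) = 0 (w(v, H) = -(v - v)/5 = -⅕*0 = 0)
I(U) = 0
a(B) = 0 (a(B) = (4*0)*0 = 0*0 = 0)
(9 + a(2)*9) - 1*473 = (9 + 0*9) - 1*473 = (9 + 0) - 473 = 9 - 473 = -464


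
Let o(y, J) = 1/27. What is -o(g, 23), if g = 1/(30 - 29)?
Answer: -1/27 ≈ -0.037037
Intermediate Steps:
g = 1 (g = 1/1 = 1)
o(y, J) = 1/27
-o(g, 23) = -1*1/27 = -1/27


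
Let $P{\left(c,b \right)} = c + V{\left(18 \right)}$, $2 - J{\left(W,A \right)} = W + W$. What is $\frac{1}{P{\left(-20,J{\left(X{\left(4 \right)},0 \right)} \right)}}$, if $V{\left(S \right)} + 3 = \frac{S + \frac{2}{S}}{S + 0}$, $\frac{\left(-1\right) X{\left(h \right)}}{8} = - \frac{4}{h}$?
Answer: $- \frac{162}{3563} \approx -0.045467$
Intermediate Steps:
$X{\left(h \right)} = \frac{32}{h}$ ($X{\left(h \right)} = - 8 \left(- \frac{4}{h}\right) = \frac{32}{h}$)
$V{\left(S \right)} = -3 + \frac{S + \frac{2}{S}}{S}$ ($V{\left(S \right)} = -3 + \frac{S + \frac{2}{S}}{S + 0} = -3 + \frac{S + \frac{2}{S}}{S}$)
$J{\left(W,A \right)} = 2 - 2 W$ ($J{\left(W,A \right)} = 2 - \left(W + W\right) = 2 - 2 W$)
$P{\left(c,b \right)} = - \frac{323}{162} + c$ ($P{\left(c,b \right)} = c - \left(2 - \frac{2}{324}\right) = c + \left(-2 + 2 \cdot \frac{1}{324}\right) = c + \left(-2 + \frac{1}{162}\right) = c - \frac{323}{162} = - \frac{323}{162} + c$)
$\frac{1}{P{\left(-20,J{\left(X{\left(4 \right)},0 \right)} \right)}} = \frac{1}{- \frac{323}{162} - 20} = \frac{1}{- \frac{3563}{162}} = - \frac{162}{3563}$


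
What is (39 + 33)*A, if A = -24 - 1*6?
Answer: -2160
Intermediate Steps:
A = -30 (A = -24 - 6 = -30)
(39 + 33)*A = (39 + 33)*(-30) = 72*(-30) = -2160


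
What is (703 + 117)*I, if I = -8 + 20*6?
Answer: 91840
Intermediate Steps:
I = 112 (I = -8 + 120 = 112)
(703 + 117)*I = (703 + 117)*112 = 820*112 = 91840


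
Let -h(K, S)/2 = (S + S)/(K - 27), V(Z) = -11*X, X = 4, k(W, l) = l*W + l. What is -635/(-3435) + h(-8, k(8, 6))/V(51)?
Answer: 11797/264495 ≈ 0.044602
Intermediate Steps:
k(W, l) = l + W*l (k(W, l) = W*l + l = l + W*l)
V(Z) = -44 (V(Z) = -11*4 = -44)
h(K, S) = -4*S/(-27 + K) (h(K, S) = -2*(S + S)/(K - 27) = -2*2*S/(-27 + K) = -4*S/(-27 + K))
-635/(-3435) + h(-8, k(8, 6))/V(51) = -635/(-3435) - 4*6*(1 + 8)/(-27 - 8)/(-44) = -635*(-1/3435) - 4*6*9/(-35)*(-1/44) = 127/687 - 4*54*(-1/35)*(-1/44) = 127/687 + (216/35)*(-1/44) = 127/687 - 54/385 = 11797/264495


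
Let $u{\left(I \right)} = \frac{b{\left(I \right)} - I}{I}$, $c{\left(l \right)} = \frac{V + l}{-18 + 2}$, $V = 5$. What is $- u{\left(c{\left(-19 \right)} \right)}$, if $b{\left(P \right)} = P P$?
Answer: $\frac{1}{8} \approx 0.125$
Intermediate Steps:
$b{\left(P \right)} = P^{2}$
$c{\left(l \right)} = - \frac{5}{16} - \frac{l}{16}$ ($c{\left(l \right)} = \frac{5 + l}{-18 + 2} = \frac{5 + l}{-16} = \left(5 + l\right) \left(- \frac{1}{16}\right) = - \frac{5}{16} - \frac{l}{16}$)
$u{\left(I \right)} = \frac{I^{2} - I}{I}$
$- u{\left(c{\left(-19 \right)} \right)} = - (-1 - - \frac{7}{8}) = - (-1 + \left(- \frac{5}{16} + \frac{19}{16}\right)) = - (-1 + \frac{7}{8}) = \left(-1\right) \left(- \frac{1}{8}\right) = \frac{1}{8}$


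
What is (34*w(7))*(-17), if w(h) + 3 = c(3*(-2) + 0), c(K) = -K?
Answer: -1734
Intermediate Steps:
w(h) = 3 (w(h) = -3 - (3*(-2) + 0) = -3 - (-6 + 0) = -3 - 1*(-6) = -3 + 6 = 3)
(34*w(7))*(-17) = (34*3)*(-17) = 102*(-17) = -1734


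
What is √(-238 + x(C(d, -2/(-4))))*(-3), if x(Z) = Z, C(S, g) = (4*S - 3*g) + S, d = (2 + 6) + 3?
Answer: -9*I*√82/2 ≈ -40.749*I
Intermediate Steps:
d = 11 (d = 8 + 3 = 11)
C(S, g) = -3*g + 5*S (C(S, g) = (-3*g + 4*S) + S = -3*g + 5*S)
√(-238 + x(C(d, -2/(-4))))*(-3) = √(-238 + (-(-6)/(-4) + 5*11))*(-3) = √(-238 + (-(-6)*(-1)/4 + 55))*(-3) = √(-238 + (-3*½ + 55))*(-3) = √(-238 + (-3/2 + 55))*(-3) = √(-238 + 107/2)*(-3) = √(-369/2)*(-3) = (3*I*√82/2)*(-3) = -9*I*√82/2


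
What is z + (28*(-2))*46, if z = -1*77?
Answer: -2653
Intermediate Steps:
z = -77
z + (28*(-2))*46 = -77 + (28*(-2))*46 = -77 - 56*46 = -77 - 2576 = -2653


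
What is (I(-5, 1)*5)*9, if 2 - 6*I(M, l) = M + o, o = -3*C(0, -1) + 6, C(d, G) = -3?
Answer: -60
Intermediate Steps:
o = 15 (o = -3*(-3) + 6 = 9 + 6 = 15)
I(M, l) = -13/6 - M/6 (I(M, l) = ⅓ - (M + 15)/6 = ⅓ - (15 + M)/6 = ⅓ + (-5/2 - M/6) = -13/6 - M/6)
(I(-5, 1)*5)*9 = ((-13/6 - ⅙*(-5))*5)*9 = ((-13/6 + ⅚)*5)*9 = -4/3*5*9 = -20/3*9 = -60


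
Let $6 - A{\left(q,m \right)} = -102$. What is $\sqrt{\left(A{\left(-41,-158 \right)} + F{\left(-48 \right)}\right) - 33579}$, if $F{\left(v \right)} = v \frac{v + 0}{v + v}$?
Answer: $i \sqrt{33495} \approx 183.02 i$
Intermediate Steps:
$A{\left(q,m \right)} = 108$ ($A{\left(q,m \right)} = 6 - -102 = 6 + 102 = 108$)
$F{\left(v \right)} = \frac{v}{2}$ ($F{\left(v \right)} = v \frac{v}{2 v} = v v \frac{1}{2 v} = v \frac{1}{2} = \frac{v}{2}$)
$\sqrt{\left(A{\left(-41,-158 \right)} + F{\left(-48 \right)}\right) - 33579} = \sqrt{\left(108 + \frac{1}{2} \left(-48\right)\right) - 33579} = \sqrt{\left(108 - 24\right) - 33579} = \sqrt{84 - 33579} = \sqrt{-33495} = i \sqrt{33495}$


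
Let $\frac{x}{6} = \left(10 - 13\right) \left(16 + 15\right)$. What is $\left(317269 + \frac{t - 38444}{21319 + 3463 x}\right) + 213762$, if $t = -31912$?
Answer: $\frac{1014818897441}{1911035} \approx 5.3103 \cdot 10^{5}$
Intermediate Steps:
$x = -558$ ($x = 6 \left(10 - 13\right) \left(16 + 15\right) = 6 \left(\left(-3\right) 31\right) = 6 \left(-93\right) = -558$)
$\left(317269 + \frac{t - 38444}{21319 + 3463 x}\right) + 213762 = \left(317269 + \frac{-31912 - 38444}{21319 + 3463 \left(-558\right)}\right) + 213762 = \left(317269 - \frac{70356}{21319 - 1932354}\right) + 213762 = \left(317269 - \frac{70356}{-1911035}\right) + 213762 = \left(317269 - - \frac{70356}{1911035}\right) + 213762 = \left(317269 + \frac{70356}{1911035}\right) + 213762 = \frac{606312233771}{1911035} + 213762 = \frac{1014818897441}{1911035}$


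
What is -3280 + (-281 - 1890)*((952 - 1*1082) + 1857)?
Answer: -3752597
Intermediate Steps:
-3280 + (-281 - 1890)*((952 - 1*1082) + 1857) = -3280 - 2171*((952 - 1082) + 1857) = -3280 - 2171*(-130 + 1857) = -3280 - 2171*1727 = -3280 - 3749317 = -3752597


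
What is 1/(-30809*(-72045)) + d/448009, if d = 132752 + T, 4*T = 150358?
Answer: 756191708894633/1988832380299290 ≈ 0.38022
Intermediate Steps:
T = 75179/2 (T = (¼)*150358 = 75179/2 ≈ 37590.)
d = 340683/2 (d = 132752 + 75179/2 = 340683/2 ≈ 1.7034e+5)
1/(-30809*(-72045)) + d/448009 = 1/(-30809*(-72045)) + (340683/2)/448009 = -1/30809*(-1/72045) + (340683/2)*(1/448009) = 1/2219634405 + 340683/896018 = 756191708894633/1988832380299290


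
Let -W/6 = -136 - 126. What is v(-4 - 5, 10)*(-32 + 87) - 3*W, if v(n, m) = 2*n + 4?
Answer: -5486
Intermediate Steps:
v(n, m) = 4 + 2*n
W = 1572 (W = -6*(-136 - 126) = -6*(-262) = 1572)
v(-4 - 5, 10)*(-32 + 87) - 3*W = (4 + 2*(-4 - 5))*(-32 + 87) - 3*1572 = (4 + 2*(-9))*55 - 4716 = (4 - 18)*55 - 4716 = -14*55 - 4716 = -770 - 4716 = -5486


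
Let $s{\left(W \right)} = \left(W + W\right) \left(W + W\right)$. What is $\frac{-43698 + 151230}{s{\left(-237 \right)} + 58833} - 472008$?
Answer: $- \frac{14868712060}{31501} \approx -4.7201 \cdot 10^{5}$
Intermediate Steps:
$s{\left(W \right)} = 4 W^{2}$ ($s{\left(W \right)} = 2 W 2 W = 4 W^{2}$)
$\frac{-43698 + 151230}{s{\left(-237 \right)} + 58833} - 472008 = \frac{-43698 + 151230}{4 \left(-237\right)^{2} + 58833} - 472008 = \frac{107532}{4 \cdot 56169 + 58833} - 472008 = \frac{107532}{224676 + 58833} - 472008 = \frac{107532}{283509} - 472008 = 107532 \cdot \frac{1}{283509} - 472008 = \frac{11948}{31501} - 472008 = - \frac{14868712060}{31501}$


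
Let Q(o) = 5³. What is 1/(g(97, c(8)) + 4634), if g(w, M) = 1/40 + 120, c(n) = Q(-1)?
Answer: 40/190161 ≈ 0.00021035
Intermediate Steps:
Q(o) = 125
c(n) = 125
g(w, M) = 4801/40 (g(w, M) = 1/40 + 120 = 4801/40)
1/(g(97, c(8)) + 4634) = 1/(4801/40 + 4634) = 1/(190161/40) = 40/190161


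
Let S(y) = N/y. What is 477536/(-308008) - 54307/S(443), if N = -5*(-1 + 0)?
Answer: -926257394961/192505 ≈ -4.8116e+6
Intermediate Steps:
N = 5 (N = -5*(-1) = 5)
S(y) = 5/y
477536/(-308008) - 54307/S(443) = 477536/(-308008) - 54307/(5/443) = 477536*(-1/308008) - 54307/(5*(1/443)) = -59692/38501 - 54307/5/443 = -59692/38501 - 54307*443/5 = -59692/38501 - 24058001/5 = -926257394961/192505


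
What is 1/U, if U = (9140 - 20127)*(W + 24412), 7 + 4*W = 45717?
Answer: -2/787537173 ≈ -2.5396e-9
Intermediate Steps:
W = 22855/2 (W = -7/4 + (¼)*45717 = -7/4 + 45717/4 = 22855/2 ≈ 11428.)
U = -787537173/2 (U = (9140 - 20127)*(22855/2 + 24412) = -10987*71679/2 = -787537173/2 ≈ -3.9377e+8)
1/U = 1/(-787537173/2) = -2/787537173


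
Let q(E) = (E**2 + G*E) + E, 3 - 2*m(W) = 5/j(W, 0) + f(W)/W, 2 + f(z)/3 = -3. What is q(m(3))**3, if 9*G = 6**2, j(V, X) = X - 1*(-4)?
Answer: 5919918129/262144 ≈ 22583.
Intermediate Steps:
j(V, X) = 4 + X (j(V, X) = X + 4 = 4 + X)
f(z) = -15 (f(z) = -6 + 3*(-3) = -6 - 9 = -15)
G = 4 (G = (1/9)*6**2 = (1/9)*36 = 4)
m(W) = 7/8 + 15/(2*W) (m(W) = 3/2 - (5/(4 + 0) - 15/W)/2 = 3/2 - (5/4 - 15/W)/2 = 3/2 + (-5/8 + 15/(2*W)) = 7/8 + 15/(2*W))
q(E) = E**2 + 5*E (q(E) = (E**2 + 4*E) + E = E**2 + 5*E)
q(m(3))**3 = (((1/8)*(60 + 7*3)/3)*(5 + (1/8)*(60 + 7*3)/3))**3 = (((1/8)*(1/3)*(60 + 21))*(5 + (1/8)*(1/3)*(60 + 21)))**3 = (((1/8)*(1/3)*81)*(5 + (1/8)*(1/3)*81))**3 = (27*(5 + 27/8)/8)**3 = ((27/8)*(67/8))**3 = (1809/64)**3 = 5919918129/262144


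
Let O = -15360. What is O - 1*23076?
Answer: -38436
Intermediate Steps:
O - 1*23076 = -15360 - 1*23076 = -15360 - 23076 = -38436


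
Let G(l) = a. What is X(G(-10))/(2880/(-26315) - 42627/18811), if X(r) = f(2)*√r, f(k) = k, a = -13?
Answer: -15231122*I*√13/18090849 ≈ -3.0356*I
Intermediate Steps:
G(l) = -13
X(r) = 2*√r
X(G(-10))/(2880/(-26315) - 42627/18811) = (2*√(-13))/(2880/(-26315) - 42627/18811) = (2*(I*√13))/(2880*(-1/26315) - 42627*1/18811) = (2*I*√13)/(-576/5263 - 3279/1447) = (2*I*√13)/(-18090849/7615561) = (2*I*√13)*(-7615561/18090849) = -15231122*I*√13/18090849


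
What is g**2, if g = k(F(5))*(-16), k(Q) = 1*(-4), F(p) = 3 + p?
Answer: 4096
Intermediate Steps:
k(Q) = -4
g = 64 (g = -4*(-16) = 64)
g**2 = 64**2 = 4096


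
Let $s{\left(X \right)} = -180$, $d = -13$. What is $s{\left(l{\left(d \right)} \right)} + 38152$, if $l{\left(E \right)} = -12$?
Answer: $37972$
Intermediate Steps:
$s{\left(l{\left(d \right)} \right)} + 38152 = -180 + 38152 = 37972$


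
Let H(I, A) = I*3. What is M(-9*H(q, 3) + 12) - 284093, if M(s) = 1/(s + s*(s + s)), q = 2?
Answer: -990348197/3486 ≈ -2.8409e+5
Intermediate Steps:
H(I, A) = 3*I
M(s) = 1/(s + 2*s**2) (M(s) = 1/(s + s*(2*s)) = 1/(s + 2*s**2))
M(-9*H(q, 3) + 12) - 284093 = 1/((-27*2 + 12)*(1 + 2*(-27*2 + 12))) - 284093 = 1/((-9*6 + 12)*(1 + 2*(-9*6 + 12))) - 284093 = 1/((-54 + 12)*(1 + 2*(-54 + 12))) - 284093 = 1/((-42)*(1 + 2*(-42))) - 284093 = -1/(42*(1 - 84)) - 284093 = -1/42/(-83) - 284093 = -1/42*(-1/83) - 284093 = 1/3486 - 284093 = -990348197/3486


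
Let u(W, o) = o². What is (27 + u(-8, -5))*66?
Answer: 3432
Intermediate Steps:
(27 + u(-8, -5))*66 = (27 + (-5)²)*66 = (27 + 25)*66 = 52*66 = 3432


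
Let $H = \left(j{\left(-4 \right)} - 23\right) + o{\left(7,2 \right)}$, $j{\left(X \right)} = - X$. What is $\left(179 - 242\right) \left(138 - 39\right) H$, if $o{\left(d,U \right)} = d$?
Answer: $74844$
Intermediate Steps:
$H = -12$ ($H = \left(\left(-1\right) \left(-4\right) - 23\right) + 7 = \left(4 - 23\right) + 7 = -19 + 7 = -12$)
$\left(179 - 242\right) \left(138 - 39\right) H = \left(179 - 242\right) \left(138 - 39\right) \left(-12\right) = \left(-63\right) 99 \left(-12\right) = \left(-6237\right) \left(-12\right) = 74844$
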